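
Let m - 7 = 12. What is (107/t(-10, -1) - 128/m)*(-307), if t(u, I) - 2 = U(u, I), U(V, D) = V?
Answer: 938499/152 ≈ 6174.3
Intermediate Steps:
m = 19 (m = 7 + 12 = 19)
t(u, I) = 2 + u
(107/t(-10, -1) - 128/m)*(-307) = (107/(2 - 10) - 128/19)*(-307) = (107/(-8) - 128*1/19)*(-307) = (107*(-1/8) - 128/19)*(-307) = (-107/8 - 128/19)*(-307) = -3057/152*(-307) = 938499/152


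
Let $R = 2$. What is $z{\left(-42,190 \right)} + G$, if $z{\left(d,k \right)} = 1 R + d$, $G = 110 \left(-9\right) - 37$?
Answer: $-1067$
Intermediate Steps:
$G = -1027$ ($G = -990 - 37 = -1027$)
$z{\left(d,k \right)} = 2 + d$ ($z{\left(d,k \right)} = 1 \cdot 2 + d = 2 + d$)
$z{\left(-42,190 \right)} + G = \left(2 - 42\right) - 1027 = -40 - 1027 = -1067$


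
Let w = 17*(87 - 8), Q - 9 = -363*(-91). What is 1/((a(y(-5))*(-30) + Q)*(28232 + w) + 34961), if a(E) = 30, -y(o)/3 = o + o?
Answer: 1/950634611 ≈ 1.0519e-9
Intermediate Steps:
Q = 33042 (Q = 9 - 363*(-91) = 9 + 33033 = 33042)
y(o) = -6*o (y(o) = -3*(o + o) = -6*o)
w = 1343 (w = 17*79 = 1343)
1/((a(y(-5))*(-30) + Q)*(28232 + w) + 34961) = 1/((30*(-30) + 33042)*(28232 + 1343) + 34961) = 1/((-900 + 33042)*29575 + 34961) = 1/(32142*29575 + 34961) = 1/(950599650 + 34961) = 1/950634611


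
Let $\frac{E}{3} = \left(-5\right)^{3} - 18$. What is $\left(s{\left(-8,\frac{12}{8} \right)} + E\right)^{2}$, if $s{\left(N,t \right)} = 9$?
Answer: $176400$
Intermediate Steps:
$E = -429$ ($E = 3 \left(\left(-5\right)^{3} - 18\right) = 3 \left(-125 - 18\right) = 3 \left(-143\right) = -429$)
$\left(s{\left(-8,\frac{12}{8} \right)} + E\right)^{2} = \left(9 - 429\right)^{2} = \left(-420\right)^{2} = 176400$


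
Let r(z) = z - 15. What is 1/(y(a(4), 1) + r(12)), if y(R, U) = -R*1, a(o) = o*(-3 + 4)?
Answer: -⅐ ≈ -0.14286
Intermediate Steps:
r(z) = -15 + z
a(o) = o (a(o) = o*1 = o)
y(R, U) = -R
1/(y(a(4), 1) + r(12)) = 1/(-1*4 + (-15 + 12)) = 1/(-4 - 3) = 1/(-7) = -⅐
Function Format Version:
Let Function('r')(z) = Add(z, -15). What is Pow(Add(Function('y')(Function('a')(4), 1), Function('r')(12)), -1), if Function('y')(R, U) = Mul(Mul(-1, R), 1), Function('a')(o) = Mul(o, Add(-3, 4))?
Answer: Rational(-1, 7) ≈ -0.14286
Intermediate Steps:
Function('r')(z) = Add(-15, z)
Function('a')(o) = o (Function('a')(o) = Mul(o, 1) = o)
Function('y')(R, U) = Mul(-1, R)
Pow(Add(Function('y')(Function('a')(4), 1), Function('r')(12)), -1) = Pow(Add(Mul(-1, 4), Add(-15, 12)), -1) = Pow(Add(-4, -3), -1) = Pow(-7, -1) = Rational(-1, 7)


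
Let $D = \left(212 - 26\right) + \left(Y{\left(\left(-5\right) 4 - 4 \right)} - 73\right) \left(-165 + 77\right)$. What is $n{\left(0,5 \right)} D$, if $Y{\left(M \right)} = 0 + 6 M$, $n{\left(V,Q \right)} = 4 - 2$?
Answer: $38564$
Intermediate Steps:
$n{\left(V,Q \right)} = 2$ ($n{\left(V,Q \right)} = 4 - 2 = 2$)
$Y{\left(M \right)} = 6 M$
$D = 19282$ ($D = \left(212 - 26\right) + \left(6 \left(\left(-5\right) 4 - 4\right) - 73\right) \left(-165 + 77\right) = 186 + \left(6 \left(-20 - 4\right) - 73\right) \left(-88\right) = 186 + \left(6 \left(-24\right) - 73\right) \left(-88\right) = 186 + \left(-144 - 73\right) \left(-88\right) = 186 - -19096 = 186 + 19096 = 19282$)
$n{\left(0,5 \right)} D = 2 \cdot 19282 = 38564$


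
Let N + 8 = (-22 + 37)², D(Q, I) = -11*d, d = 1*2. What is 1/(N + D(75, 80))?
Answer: 1/195 ≈ 0.0051282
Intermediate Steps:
d = 2
D(Q, I) = -22 (D(Q, I) = -11*2 = -22)
N = 217 (N = -8 + (-22 + 37)² = -8 + 15² = -8 + 225 = 217)
1/(N + D(75, 80)) = 1/(217 - 22) = 1/195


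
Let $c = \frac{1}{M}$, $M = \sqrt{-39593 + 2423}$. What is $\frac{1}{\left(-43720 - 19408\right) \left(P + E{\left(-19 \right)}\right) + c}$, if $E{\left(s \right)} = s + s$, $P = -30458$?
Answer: $\frac{71557880808960}{137759760717495987732481} + \frac{3 i \sqrt{4130}}{137759760717495987732481} \approx 5.1944 \cdot 10^{-10} + 1.3995 \cdot 10^{-21} i$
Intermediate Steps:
$M = 3 i \sqrt{4130}$ ($M = \sqrt{-37170} = 3 i \sqrt{4130} \approx 192.8 i$)
$E{\left(s \right)} = 2 s$
$c = - \frac{i \sqrt{4130}}{12390}$ ($c = \frac{1}{3 i \sqrt{4130}} = - \frac{i \sqrt{4130}}{12390} \approx - 0.0051868 i$)
$\frac{1}{\left(-43720 - 19408\right) \left(P + E{\left(-19 \right)}\right) + c} = \frac{1}{\left(-43720 - 19408\right) \left(-30458 + 2 \left(-19\right)\right) - \frac{i \sqrt{4130}}{12390}} = \frac{1}{- 63128 \left(-30458 - 38\right) - \frac{i \sqrt{4130}}{12390}} = \frac{1}{\left(-63128\right) \left(-30496\right) - \frac{i \sqrt{4130}}{12390}} = \frac{1}{1925151488 - \frac{i \sqrt{4130}}{12390}}$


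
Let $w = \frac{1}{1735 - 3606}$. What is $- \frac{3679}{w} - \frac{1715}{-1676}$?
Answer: $\frac{11536595199}{1676} \approx 6.8834 \cdot 10^{6}$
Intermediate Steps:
$w = - \frac{1}{1871}$ ($w = \frac{1}{-1871} = - \frac{1}{1871} \approx -0.00053447$)
$- \frac{3679}{w} - \frac{1715}{-1676} = - \frac{3679}{- \frac{1}{1871}} - \frac{1715}{-1676} = \left(-3679\right) \left(-1871\right) - - \frac{1715}{1676} = 6883409 + \frac{1715}{1676} = \frac{11536595199}{1676}$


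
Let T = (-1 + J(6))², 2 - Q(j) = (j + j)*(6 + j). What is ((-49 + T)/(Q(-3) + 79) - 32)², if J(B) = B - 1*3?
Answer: 127449/121 ≈ 1053.3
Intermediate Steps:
J(B) = -3 + B (J(B) = B - 3 = -3 + B)
Q(j) = 2 - 2*j*(6 + j) (Q(j) = 2 - (j + j)*(6 + j) = 2 - 2*j*(6 + j))
T = 4 (T = (-1 + (-3 + 6))² = (-1 + 3)² = 2² = 4)
((-49 + T)/(Q(-3) + 79) - 32)² = ((-49 + 4)/((2 - 12*(-3) - 2*(-3)²) + 79) - 32)² = (-45/((2 + 36 - 2*9) + 79) - 32)² = (-45/((2 + 36 - 18) + 79) - 32)² = (-45/(20 + 79) - 32)² = (-45/99 - 32)² = (-45*1/99 - 32)² = (-5/11 - 32)² = (-357/11)² = 127449/121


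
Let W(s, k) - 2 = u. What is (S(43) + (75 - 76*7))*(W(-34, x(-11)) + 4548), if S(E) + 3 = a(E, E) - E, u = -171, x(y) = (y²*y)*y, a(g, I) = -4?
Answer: -2220153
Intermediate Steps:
x(y) = y⁴ (x(y) = y³*y = y⁴)
S(E) = -7 - E (S(E) = -3 + (-4 - E) = -7 - E)
W(s, k) = -169 (W(s, k) = 2 - 171 = -169)
(S(43) + (75 - 76*7))*(W(-34, x(-11)) + 4548) = ((-7 - 1*43) + (75 - 76*7))*(-169 + 4548) = ((-7 - 43) + (75 - 532))*4379 = (-50 - 457)*4379 = -507*4379 = -2220153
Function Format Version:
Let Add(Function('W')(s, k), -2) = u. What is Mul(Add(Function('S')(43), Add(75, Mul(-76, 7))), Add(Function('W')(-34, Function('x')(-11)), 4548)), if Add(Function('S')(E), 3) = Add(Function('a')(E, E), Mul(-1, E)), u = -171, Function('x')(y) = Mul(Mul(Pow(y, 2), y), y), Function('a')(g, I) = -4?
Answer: -2220153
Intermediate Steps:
Function('x')(y) = Pow(y, 4) (Function('x')(y) = Mul(Pow(y, 3), y) = Pow(y, 4))
Function('S')(E) = Add(-7, Mul(-1, E)) (Function('S')(E) = Add(-3, Add(-4, Mul(-1, E))) = Add(-7, Mul(-1, E)))
Function('W')(s, k) = -169 (Function('W')(s, k) = Add(2, -171) = -169)
Mul(Add(Function('S')(43), Add(75, Mul(-76, 7))), Add(Function('W')(-34, Function('x')(-11)), 4548)) = Mul(Add(Add(-7, Mul(-1, 43)), Add(75, Mul(-76, 7))), Add(-169, 4548)) = Mul(Add(Add(-7, -43), Add(75, -532)), 4379) = Mul(Add(-50, -457), 4379) = Mul(-507, 4379) = -2220153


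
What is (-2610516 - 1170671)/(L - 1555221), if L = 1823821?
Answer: -3781187/268600 ≈ -14.077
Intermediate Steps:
(-2610516 - 1170671)/(L - 1555221) = (-2610516 - 1170671)/(1823821 - 1555221) = -3781187/268600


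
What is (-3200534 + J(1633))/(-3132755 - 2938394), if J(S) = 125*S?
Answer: 2996409/6071149 ≈ 0.49355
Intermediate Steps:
(-3200534 + J(1633))/(-3132755 - 2938394) = (-3200534 + 125*1633)/(-3132755 - 2938394) = (-3200534 + 204125)/(-6071149) = -2996409*(-1/6071149) = 2996409/6071149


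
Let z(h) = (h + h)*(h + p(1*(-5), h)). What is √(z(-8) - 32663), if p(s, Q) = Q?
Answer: I*√32407 ≈ 180.02*I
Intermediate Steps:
z(h) = 4*h² (z(h) = (h + h)*(h + h) = (2*h)*(2*h) = 4*h²)
√(z(-8) - 32663) = √(4*(-8)² - 32663) = √(4*64 - 32663) = √(256 - 32663) = √(-32407) = I*√32407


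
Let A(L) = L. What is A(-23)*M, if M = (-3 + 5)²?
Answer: -92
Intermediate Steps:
M = 4 (M = 2² = 4)
A(-23)*M = -23*4 = -92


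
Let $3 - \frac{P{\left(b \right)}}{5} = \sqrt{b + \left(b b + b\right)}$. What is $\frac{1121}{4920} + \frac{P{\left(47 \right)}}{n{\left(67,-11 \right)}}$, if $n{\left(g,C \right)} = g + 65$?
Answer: $\frac{18481}{54120} - \frac{35 \sqrt{47}}{132} \approx -1.4763$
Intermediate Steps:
$n{\left(g,C \right)} = 65 + g$
$P{\left(b \right)} = 15 - 5 \sqrt{b^{2} + 2 b}$ ($P{\left(b \right)} = 15 - 5 \sqrt{b + \left(b b + b\right)} = 15 - 5 \sqrt{b + \left(b^{2} + b\right)} = 15 - 5 \sqrt{b + \left(b + b^{2}\right)} = 15 - 5 \sqrt{b^{2} + 2 b}$)
$\frac{1121}{4920} + \frac{P{\left(47 \right)}}{n{\left(67,-11 \right)}} = \frac{1121}{4920} + \frac{15 - 5 \sqrt{47 \left(2 + 47\right)}}{65 + 67} = 1121 \cdot \frac{1}{4920} + \frac{15 - 5 \sqrt{47 \cdot 49}}{132} = \frac{1121}{4920} + \left(15 - 5 \sqrt{2303}\right) \frac{1}{132} = \frac{1121}{4920} + \left(15 - 5 \cdot 7 \sqrt{47}\right) \frac{1}{132} = \frac{1121}{4920} + \left(15 - 35 \sqrt{47}\right) \frac{1}{132} = \frac{1121}{4920} + \left(\frac{5}{44} - \frac{35 \sqrt{47}}{132}\right) = \frac{18481}{54120} - \frac{35 \sqrt{47}}{132}$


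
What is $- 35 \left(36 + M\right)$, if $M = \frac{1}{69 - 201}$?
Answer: $- \frac{166285}{132} \approx -1259.7$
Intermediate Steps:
$M = - \frac{1}{132}$ ($M = \frac{1}{69 + \left(-249 + 48\right)} = \frac{1}{69 - 201} = \frac{1}{-132} = - \frac{1}{132} \approx -0.0075758$)
$- 35 \left(36 + M\right) = - 35 \left(36 - \frac{1}{132}\right) = \left(-35\right) \frac{4751}{132} = - \frac{166285}{132}$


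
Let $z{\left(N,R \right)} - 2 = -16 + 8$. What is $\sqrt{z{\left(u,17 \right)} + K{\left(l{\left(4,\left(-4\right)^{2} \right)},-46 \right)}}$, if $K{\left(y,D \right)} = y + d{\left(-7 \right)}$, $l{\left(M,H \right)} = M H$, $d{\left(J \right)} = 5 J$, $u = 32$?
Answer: $\sqrt{23} \approx 4.7958$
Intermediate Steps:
$z{\left(N,R \right)} = -6$ ($z{\left(N,R \right)} = 2 + \left(-16 + 8\right) = 2 - 8 = -6$)
$l{\left(M,H \right)} = H M$
$K{\left(y,D \right)} = -35 + y$ ($K{\left(y,D \right)} = y + 5 \left(-7\right) = y - 35 = -35 + y$)
$\sqrt{z{\left(u,17 \right)} + K{\left(l{\left(4,\left(-4\right)^{2} \right)},-46 \right)}} = \sqrt{-6 - \left(35 - \left(-4\right)^{2} \cdot 4\right)} = \sqrt{-6 + \left(-35 + 16 \cdot 4\right)} = \sqrt{-6 + \left(-35 + 64\right)} = \sqrt{-6 + 29} = \sqrt{23}$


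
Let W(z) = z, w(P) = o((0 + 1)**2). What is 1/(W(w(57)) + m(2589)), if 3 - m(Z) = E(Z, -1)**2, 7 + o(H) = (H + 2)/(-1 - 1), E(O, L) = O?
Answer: -2/13405853 ≈ -1.4919e-7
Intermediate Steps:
o(H) = -8 - H/2 (o(H) = -7 + (H + 2)/(-1 - 1) = -7 + (2 + H)/(-2) = -7 + (2 + H)*(-1/2) = -7 + (-1 - H/2) = -8 - H/2)
w(P) = -17/2 (w(P) = -8 - (0 + 1)**2/2 = -8 - 1/2*1**2 = -8 - 1/2*1 = -8 - 1/2 = -17/2)
m(Z) = 3 - Z**2
1/(W(w(57)) + m(2589)) = 1/(-17/2 + (3 - 1*2589**2)) = 1/(-17/2 + (3 - 1*6702921)) = 1/(-17/2 + (3 - 6702921)) = 1/(-17/2 - 6702918) = 1/(-13405853/2) = -2/13405853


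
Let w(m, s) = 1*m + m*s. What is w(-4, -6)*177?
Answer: 3540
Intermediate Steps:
w(m, s) = m + m*s
w(-4, -6)*177 = -4*(1 - 6)*177 = -4*(-5)*177 = 20*177 = 3540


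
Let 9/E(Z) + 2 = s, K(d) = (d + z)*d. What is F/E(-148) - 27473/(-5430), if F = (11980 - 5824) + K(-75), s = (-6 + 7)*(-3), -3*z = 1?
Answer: -106761881/16290 ≈ -6553.8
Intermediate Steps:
z = -⅓ (z = -⅓*1 = -⅓ ≈ -0.33333)
K(d) = d*(-⅓ + d) (K(d) = (d - ⅓)*d = (-⅓ + d)*d = d*(-⅓ + d))
s = -3 (s = 1*(-3) = -3)
F = 11806 (F = (11980 - 5824) - 75*(-⅓ - 75) = 6156 - 75*(-226/3) = 6156 + 5650 = 11806)
E(Z) = -9/5 (E(Z) = 9/(-2 - 3) = 9/(-5) = 9*(-⅕) = -9/5)
F/E(-148) - 27473/(-5430) = 11806/(-9/5) - 27473/(-5430) = 11806*(-5/9) - 27473*(-1/5430) = -59030/9 + 27473/5430 = -106761881/16290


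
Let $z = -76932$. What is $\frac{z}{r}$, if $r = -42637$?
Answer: $\frac{76932}{42637} \approx 1.8043$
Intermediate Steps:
$\frac{z}{r} = - \frac{76932}{-42637} = \left(-76932\right) \left(- \frac{1}{42637}\right) = \frac{76932}{42637}$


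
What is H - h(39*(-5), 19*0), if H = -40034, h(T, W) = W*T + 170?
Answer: -40204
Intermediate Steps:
h(T, W) = 170 + T*W (h(T, W) = T*W + 170 = 170 + T*W)
H - h(39*(-5), 19*0) = -40034 - (170 + (39*(-5))*(19*0)) = -40034 - (170 - 195*0) = -40034 - (170 + 0) = -40034 - 1*170 = -40034 - 170 = -40204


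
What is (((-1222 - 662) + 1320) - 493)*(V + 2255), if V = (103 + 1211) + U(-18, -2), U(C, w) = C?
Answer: -3753407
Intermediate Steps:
V = 1296 (V = (103 + 1211) - 18 = 1314 - 18 = 1296)
(((-1222 - 662) + 1320) - 493)*(V + 2255) = (((-1222 - 662) + 1320) - 493)*(1296 + 2255) = ((-1884 + 1320) - 493)*3551 = (-564 - 493)*3551 = -1057*3551 = -3753407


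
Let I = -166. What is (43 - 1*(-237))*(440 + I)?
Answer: 76720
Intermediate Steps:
(43 - 1*(-237))*(440 + I) = (43 - 1*(-237))*(440 - 166) = (43 + 237)*274 = 280*274 = 76720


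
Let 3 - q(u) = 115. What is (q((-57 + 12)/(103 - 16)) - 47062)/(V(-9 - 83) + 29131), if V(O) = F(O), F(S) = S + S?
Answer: -47174/28947 ≈ -1.6297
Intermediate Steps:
F(S) = 2*S
V(O) = 2*O
q(u) = -112 (q(u) = 3 - 1*115 = 3 - 115 = -112)
(q((-57 + 12)/(103 - 16)) - 47062)/(V(-9 - 83) + 29131) = (-112 - 47062)/(2*(-9 - 83) + 29131) = -47174/(2*(-92) + 29131) = -47174/(-184 + 29131) = -47174/28947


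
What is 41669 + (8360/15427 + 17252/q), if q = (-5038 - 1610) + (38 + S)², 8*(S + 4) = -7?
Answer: 228348535280025/5480395469 ≈ 41666.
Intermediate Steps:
S = -39/8 (S = -4 + (⅛)*(-7) = -4 - 7/8 = -39/8 ≈ -4.8750)
q = -355247/64 (q = (-5038 - 1610) + (38 - 39/8)² = -6648 + (265/8)² = -6648 + 70225/64 = -355247/64 ≈ -5550.7)
41669 + (8360/15427 + 17252/q) = 41669 + (8360/15427 + 17252/(-355247/64)) = 41669 + (8360*(1/15427) + 17252*(-64/355247)) = 41669 + (8360/15427 - 1104128/355247) = 41669 - 14063517736/5480395469 = 228348535280025/5480395469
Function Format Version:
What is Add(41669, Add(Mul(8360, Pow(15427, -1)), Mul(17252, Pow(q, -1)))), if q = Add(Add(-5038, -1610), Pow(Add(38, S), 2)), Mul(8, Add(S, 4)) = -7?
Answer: Rational(228348535280025, 5480395469) ≈ 41666.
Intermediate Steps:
S = Rational(-39, 8) (S = Add(-4, Mul(Rational(1, 8), -7)) = Add(-4, Rational(-7, 8)) = Rational(-39, 8) ≈ -4.8750)
q = Rational(-355247, 64) (q = Add(Add(-5038, -1610), Pow(Add(38, Rational(-39, 8)), 2)) = Add(-6648, Pow(Rational(265, 8), 2)) = Add(-6648, Rational(70225, 64)) = Rational(-355247, 64) ≈ -5550.7)
Add(41669, Add(Mul(8360, Pow(15427, -1)), Mul(17252, Pow(q, -1)))) = Add(41669, Add(Mul(8360, Pow(15427, -1)), Mul(17252, Pow(Rational(-355247, 64), -1)))) = Add(41669, Add(Mul(8360, Rational(1, 15427)), Mul(17252, Rational(-64, 355247)))) = Add(41669, Add(Rational(8360, 15427), Rational(-1104128, 355247))) = Add(41669, Rational(-14063517736, 5480395469)) = Rational(228348535280025, 5480395469)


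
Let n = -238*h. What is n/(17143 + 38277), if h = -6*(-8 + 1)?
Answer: -147/815 ≈ -0.18037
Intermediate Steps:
h = 42 (h = -6*(-7) = 42)
n = -9996 (n = -238*42 = -9996)
n/(17143 + 38277) = -9996/(17143 + 38277) = -9996/55420 = -9996*1/55420 = -147/815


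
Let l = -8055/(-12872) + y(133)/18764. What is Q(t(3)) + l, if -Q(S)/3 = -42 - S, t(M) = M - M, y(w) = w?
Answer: 7646415551/60382552 ≈ 126.63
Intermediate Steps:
t(M) = 0
Q(S) = 126 + 3*S (Q(S) = -3*(-42 - S) = 126 + 3*S)
l = 38213999/60382552 (l = -8055/(-12872) + 133/18764 = -8055*(-1/12872) + 133*(1/18764) = 8055/12872 + 133/18764 = 38213999/60382552 ≈ 0.63286)
Q(t(3)) + l = (126 + 3*0) + 38213999/60382552 = (126 + 0) + 38213999/60382552 = 126 + 38213999/60382552 = 7646415551/60382552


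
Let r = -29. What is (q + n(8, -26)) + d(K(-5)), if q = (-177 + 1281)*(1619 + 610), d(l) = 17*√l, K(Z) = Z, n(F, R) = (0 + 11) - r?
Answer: 2460856 + 17*I*√5 ≈ 2.4609e+6 + 38.013*I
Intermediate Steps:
n(F, R) = 40 (n(F, R) = (0 + 11) - 1*(-29) = 11 + 29 = 40)
q = 2460816 (q = 1104*2229 = 2460816)
(q + n(8, -26)) + d(K(-5)) = (2460816 + 40) + 17*√(-5) = 2460856 + 17*(I*√5) = 2460856 + 17*I*√5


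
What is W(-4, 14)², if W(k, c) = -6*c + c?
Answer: 4900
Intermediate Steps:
W(k, c) = -5*c
W(-4, 14)² = (-5*14)² = (-70)² = 4900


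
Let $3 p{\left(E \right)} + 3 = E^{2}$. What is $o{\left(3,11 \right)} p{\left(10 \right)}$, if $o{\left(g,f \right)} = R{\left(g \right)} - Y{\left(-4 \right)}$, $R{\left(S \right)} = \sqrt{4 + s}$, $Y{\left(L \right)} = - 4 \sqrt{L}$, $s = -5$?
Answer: $291 i \approx 291.0 i$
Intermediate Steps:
$R{\left(S \right)} = i$ ($R{\left(S \right)} = \sqrt{4 - 5} = \sqrt{-1} = i$)
$p{\left(E \right)} = -1 + \frac{E^{2}}{3}$
$o{\left(g,f \right)} = 9 i$ ($o{\left(g,f \right)} = i - - 4 \sqrt{-4} = i - - 4 \cdot 2 i = i - - 8 i = i + 8 i = 9 i$)
$o{\left(3,11 \right)} p{\left(10 \right)} = 9 i \left(-1 + \frac{10^{2}}{3}\right) = 9 i \left(-1 + \frac{1}{3} \cdot 100\right) = 9 i \left(-1 + \frac{100}{3}\right) = 9 i \frac{97}{3} = 291 i$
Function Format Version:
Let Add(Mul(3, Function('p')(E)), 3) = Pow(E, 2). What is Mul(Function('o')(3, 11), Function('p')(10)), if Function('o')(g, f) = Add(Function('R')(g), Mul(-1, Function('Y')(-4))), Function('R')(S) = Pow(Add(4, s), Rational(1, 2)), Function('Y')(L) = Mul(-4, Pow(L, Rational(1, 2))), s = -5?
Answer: Mul(291, I) ≈ Mul(291.00, I)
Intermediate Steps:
Function('R')(S) = I (Function('R')(S) = Pow(Add(4, -5), Rational(1, 2)) = Pow(-1, Rational(1, 2)) = I)
Function('p')(E) = Add(-1, Mul(Rational(1, 3), Pow(E, 2)))
Function('o')(g, f) = Mul(9, I) (Function('o')(g, f) = Add(I, Mul(-1, Mul(-4, Pow(-4, Rational(1, 2))))) = Add(I, Mul(-1, Mul(-4, Mul(2, I)))) = Add(I, Mul(-1, Mul(-8, I))) = Add(I, Mul(8, I)) = Mul(9, I))
Mul(Function('o')(3, 11), Function('p')(10)) = Mul(Mul(9, I), Add(-1, Mul(Rational(1, 3), Pow(10, 2)))) = Mul(Mul(9, I), Add(-1, Mul(Rational(1, 3), 100))) = Mul(Mul(9, I), Add(-1, Rational(100, 3))) = Mul(Mul(9, I), Rational(97, 3)) = Mul(291, I)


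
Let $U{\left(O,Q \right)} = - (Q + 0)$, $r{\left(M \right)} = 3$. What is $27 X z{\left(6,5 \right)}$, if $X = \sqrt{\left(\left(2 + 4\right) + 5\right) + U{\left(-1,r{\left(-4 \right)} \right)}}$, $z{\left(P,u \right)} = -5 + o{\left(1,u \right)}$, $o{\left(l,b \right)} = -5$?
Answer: $- 540 \sqrt{2} \approx -763.68$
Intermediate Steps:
$U{\left(O,Q \right)} = - Q$
$z{\left(P,u \right)} = -10$ ($z{\left(P,u \right)} = -5 - 5 = -10$)
$X = 2 \sqrt{2}$ ($X = \sqrt{\left(\left(2 + 4\right) + 5\right) - 3} = \sqrt{\left(6 + 5\right) - 3} = \sqrt{11 - 3} = \sqrt{8} = 2 \sqrt{2} \approx 2.8284$)
$27 X z{\left(6,5 \right)} = 27 \cdot 2 \sqrt{2} \left(-10\right) = 54 \sqrt{2} \left(-10\right) = - 540 \sqrt{2}$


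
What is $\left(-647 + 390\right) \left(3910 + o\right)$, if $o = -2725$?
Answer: $-304545$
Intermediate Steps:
$\left(-647 + 390\right) \left(3910 + o\right) = \left(-647 + 390\right) \left(3910 - 2725\right) = \left(-257\right) 1185 = -304545$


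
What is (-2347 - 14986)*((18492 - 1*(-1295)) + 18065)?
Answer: -656088716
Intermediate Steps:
(-2347 - 14986)*((18492 - 1*(-1295)) + 18065) = -17333*((18492 + 1295) + 18065) = -17333*(19787 + 18065) = -17333*37852 = -656088716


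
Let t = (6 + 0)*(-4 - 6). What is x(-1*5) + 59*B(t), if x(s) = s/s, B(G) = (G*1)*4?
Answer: -14159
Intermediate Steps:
t = -60 (t = 6*(-10) = -60)
B(G) = 4*G (B(G) = G*4 = 4*G)
x(s) = 1
x(-1*5) + 59*B(t) = 1 + 59*(4*(-60)) = 1 + 59*(-240) = 1 - 14160 = -14159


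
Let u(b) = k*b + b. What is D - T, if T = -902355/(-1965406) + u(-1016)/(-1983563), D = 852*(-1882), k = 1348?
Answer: -6251119505093954161/3898506621578 ≈ -1.6035e+6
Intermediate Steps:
u(b) = 1349*b (u(b) = 1348*b + b = 1349*b)
D = -1603464
T = 4483632007969/3898506621578 (T = -902355/(-1965406) + (1349*(-1016))/(-1983563) = -902355*(-1/1965406) - 1370584*(-1/1983563) = 902355/1965406 + 1370584/1983563 = 4483632007969/3898506621578 ≈ 1.1501)
D - T = -1603464 - 1*4483632007969/3898506621578 = -1603464 - 4483632007969/3898506621578 = -6251119505093954161/3898506621578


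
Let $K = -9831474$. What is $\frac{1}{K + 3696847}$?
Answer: $- \frac{1}{6134627} \approx -1.6301 \cdot 10^{-7}$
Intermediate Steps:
$\frac{1}{K + 3696847} = \frac{1}{-9831474 + 3696847} = \frac{1}{-6134627} = - \frac{1}{6134627}$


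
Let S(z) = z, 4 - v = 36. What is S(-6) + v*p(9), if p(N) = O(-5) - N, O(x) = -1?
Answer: 314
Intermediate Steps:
v = -32 (v = 4 - 1*36 = 4 - 36 = -32)
p(N) = -1 - N
S(-6) + v*p(9) = -6 - 32*(-1 - 1*9) = -6 - 32*(-1 - 9) = -6 - 32*(-10) = -6 + 320 = 314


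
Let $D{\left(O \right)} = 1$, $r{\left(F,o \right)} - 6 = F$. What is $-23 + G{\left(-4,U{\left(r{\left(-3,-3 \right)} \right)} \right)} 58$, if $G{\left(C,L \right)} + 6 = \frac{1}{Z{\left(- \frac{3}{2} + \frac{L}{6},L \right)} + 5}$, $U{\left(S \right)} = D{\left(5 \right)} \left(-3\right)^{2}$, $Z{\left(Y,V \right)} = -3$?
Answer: $-342$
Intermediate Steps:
$r{\left(F,o \right)} = 6 + F$
$U{\left(S \right)} = 9$ ($U{\left(S \right)} = 1 \left(-3\right)^{2} = 1 \cdot 9 = 9$)
$G{\left(C,L \right)} = - \frac{11}{2}$ ($G{\left(C,L \right)} = -6 + \frac{1}{-3 + 5} = -6 + \frac{1}{2} = - \frac{11}{2}$)
$-23 + G{\left(-4,U{\left(r{\left(-3,-3 \right)} \right)} \right)} 58 = -23 - 319 = -342$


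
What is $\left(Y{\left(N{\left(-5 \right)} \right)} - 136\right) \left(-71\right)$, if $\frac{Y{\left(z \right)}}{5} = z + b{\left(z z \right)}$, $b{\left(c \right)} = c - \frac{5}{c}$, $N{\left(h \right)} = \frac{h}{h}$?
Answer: $10721$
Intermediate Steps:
$N{\left(h \right)} = 1$
$Y{\left(z \right)} = - \frac{25}{z^{2}} + 5 z + 5 z^{2}$ ($Y{\left(z \right)} = 5 \left(z + \left(z z - \frac{5}{z z}\right)\right) = 5 \left(z + \left(z^{2} - \frac{5}{z^{2}}\right)\right) = 5 \left(z + z^{2} - \frac{5}{z^{2}}\right) = - \frac{25}{z^{2}} + 5 z + 5 z^{2}$)
$\left(Y{\left(N{\left(-5 \right)} \right)} - 136\right) \left(-71\right) = \left(\left(- 25 \cdot 1^{-2} + 5 \cdot 1 + 5 \cdot 1^{2}\right) - 136\right) \left(-71\right) = \left(\left(\left(-25\right) 1 + 5 + 5 \cdot 1\right) - 136\right) \left(-71\right) = \left(\left(-25 + 5 + 5\right) - 136\right) \left(-71\right) = \left(-15 - 136\right) \left(-71\right) = \left(-151\right) \left(-71\right) = 10721$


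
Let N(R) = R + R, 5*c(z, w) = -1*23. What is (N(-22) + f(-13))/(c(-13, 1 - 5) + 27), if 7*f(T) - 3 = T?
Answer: -795/392 ≈ -2.0281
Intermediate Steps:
f(T) = 3/7 + T/7
c(z, w) = -23/5 (c(z, w) = (-1*23)/5 = (⅕)*(-23) = -23/5)
N(R) = 2*R
(N(-22) + f(-13))/(c(-13, 1 - 5) + 27) = (2*(-22) + (3/7 + (⅐)*(-13)))/(-23/5 + 27) = (-44 + (3/7 - 13/7))/(112/5) = (-44 - 10/7)*(5/112) = -318/7*5/112 = -795/392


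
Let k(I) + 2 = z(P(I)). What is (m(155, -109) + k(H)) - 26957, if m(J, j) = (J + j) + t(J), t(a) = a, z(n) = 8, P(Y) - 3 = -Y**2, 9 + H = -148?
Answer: -26750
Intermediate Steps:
H = -157 (H = -9 - 148 = -157)
P(Y) = 3 - Y**2
m(J, j) = j + 2*J (m(J, j) = (J + j) + J = j + 2*J)
k(I) = 6 (k(I) = -2 + 8 = 6)
(m(155, -109) + k(H)) - 26957 = ((-109 + 2*155) + 6) - 26957 = ((-109 + 310) + 6) - 26957 = (201 + 6) - 26957 = 207 - 26957 = -26750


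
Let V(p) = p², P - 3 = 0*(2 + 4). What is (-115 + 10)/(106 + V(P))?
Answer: -21/23 ≈ -0.91304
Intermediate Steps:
P = 3 (P = 3 + 0*(2 + 4) = 3 + 0*6 = 3 + 0 = 3)
(-115 + 10)/(106 + V(P)) = (-115 + 10)/(106 + 3²) = -105/(106 + 9) = -105/115 = -105*1/115 = -21/23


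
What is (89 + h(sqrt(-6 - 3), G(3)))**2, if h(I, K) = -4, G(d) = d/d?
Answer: 7225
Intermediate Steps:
G(d) = 1
(89 + h(sqrt(-6 - 3), G(3)))**2 = (89 - 4)**2 = 85**2 = 7225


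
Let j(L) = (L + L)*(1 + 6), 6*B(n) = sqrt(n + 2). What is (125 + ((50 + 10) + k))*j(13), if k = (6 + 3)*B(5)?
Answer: 33670 + 273*sqrt(7) ≈ 34392.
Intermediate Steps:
B(n) = sqrt(2 + n)/6 (B(n) = sqrt(n + 2)/6 = sqrt(2 + n)/6)
j(L) = 14*L (j(L) = (2*L)*7 = 14*L)
k = 3*sqrt(7)/2 (k = (6 + 3)*(sqrt(2 + 5)/6) = 9*(sqrt(7)/6) = 3*sqrt(7)/2 ≈ 3.9686)
(125 + ((50 + 10) + k))*j(13) = (125 + ((50 + 10) + 3*sqrt(7)/2))*(14*13) = (125 + (60 + 3*sqrt(7)/2))*182 = (185 + 3*sqrt(7)/2)*182 = 33670 + 273*sqrt(7)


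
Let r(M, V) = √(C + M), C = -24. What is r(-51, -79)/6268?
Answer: 5*I*√3/6268 ≈ 0.0013817*I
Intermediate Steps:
r(M, V) = √(-24 + M)
r(-51, -79)/6268 = √(-24 - 51)/6268 = √(-75)*(1/6268) = (5*I*√3)*(1/6268) = 5*I*√3/6268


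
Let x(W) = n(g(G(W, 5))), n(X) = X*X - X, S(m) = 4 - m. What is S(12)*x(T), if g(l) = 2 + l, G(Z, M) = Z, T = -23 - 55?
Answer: -46816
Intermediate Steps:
T = -78
n(X) = X**2 - X
x(W) = (1 + W)*(2 + W) (x(W) = (2 + W)*(-1 + (2 + W)) = (2 + W)*(1 + W) = (1 + W)*(2 + W))
S(12)*x(T) = (4 - 1*12)*((1 - 78)*(2 - 78)) = (4 - 12)*(-77*(-76)) = -8*5852 = -46816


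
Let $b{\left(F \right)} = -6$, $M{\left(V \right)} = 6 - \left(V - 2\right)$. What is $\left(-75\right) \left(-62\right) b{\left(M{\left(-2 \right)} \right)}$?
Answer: $-27900$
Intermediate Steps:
$M{\left(V \right)} = 8 - V$ ($M{\left(V \right)} = 6 - \left(V - 2\right) = 6 - \left(-2 + V\right) = 8 - V$)
$\left(-75\right) \left(-62\right) b{\left(M{\left(-2 \right)} \right)} = \left(-75\right) \left(-62\right) \left(-6\right) = 4650 \left(-6\right) = -27900$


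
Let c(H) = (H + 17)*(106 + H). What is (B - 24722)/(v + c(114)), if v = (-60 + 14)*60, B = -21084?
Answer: -22903/13030 ≈ -1.7577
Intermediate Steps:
c(H) = (17 + H)*(106 + H)
v = -2760 (v = -46*60 = -2760)
(B - 24722)/(v + c(114)) = (-21084 - 24722)/(-2760 + (1802 + 114**2 + 123*114)) = -45806/(-2760 + (1802 + 12996 + 14022)) = -45806/(-2760 + 28820) = -45806/26060 = -45806*1/26060 = -22903/13030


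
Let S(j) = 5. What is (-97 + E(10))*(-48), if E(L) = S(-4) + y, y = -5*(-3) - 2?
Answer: 3792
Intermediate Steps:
y = 13 (y = 15 - 2 = 13)
E(L) = 18 (E(L) = 5 + 13 = 18)
(-97 + E(10))*(-48) = (-97 + 18)*(-48) = -79*(-48) = 3792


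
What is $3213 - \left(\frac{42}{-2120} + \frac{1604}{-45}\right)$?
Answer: $\frac{30992257}{9540} \approx 3248.7$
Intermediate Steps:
$3213 - \left(\frac{42}{-2120} + \frac{1604}{-45}\right) = 3213 - \left(42 \left(- \frac{1}{2120}\right) + 1604 \left(- \frac{1}{45}\right)\right) = 3213 - \left(- \frac{21}{1060} - \frac{1604}{45}\right) = 3213 - - \frac{340237}{9540} = 3213 + \frac{340237}{9540} = \frac{30992257}{9540}$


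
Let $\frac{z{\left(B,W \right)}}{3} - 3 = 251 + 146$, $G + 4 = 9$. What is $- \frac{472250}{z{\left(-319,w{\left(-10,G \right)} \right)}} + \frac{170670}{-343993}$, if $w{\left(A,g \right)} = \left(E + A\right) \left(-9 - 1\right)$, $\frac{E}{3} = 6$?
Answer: $- \frac{3253109965}{8255832} \approx -394.04$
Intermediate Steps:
$G = 5$ ($G = -4 + 9 = 5$)
$E = 18$ ($E = 3 \cdot 6 = 18$)
$w{\left(A,g \right)} = -180 - 10 A$ ($w{\left(A,g \right)} = \left(18 + A\right) \left(-9 - 1\right) = \left(18 + A\right) \left(-10\right) = -180 - 10 A$)
$z{\left(B,W \right)} = 1200$ ($z{\left(B,W \right)} = 9 + 3 \left(251 + 146\right) = 9 + 3 \cdot 397 = 9 + 1191 = 1200$)
$- \frac{472250}{z{\left(-319,w{\left(-10,G \right)} \right)}} + \frac{170670}{-343993} = - \frac{472250}{1200} + \frac{170670}{-343993} = \left(-472250\right) \frac{1}{1200} + 170670 \left(- \frac{1}{343993}\right) = - \frac{9445}{24} - \frac{170670}{343993} = - \frac{3253109965}{8255832}$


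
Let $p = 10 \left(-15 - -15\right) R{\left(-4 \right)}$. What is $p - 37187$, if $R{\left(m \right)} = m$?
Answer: $-37187$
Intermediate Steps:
$p = 0$ ($p = 10 \left(-15 - -15\right) \left(-4\right) = 10 \left(-15 + 15\right) \left(-4\right) = 10 \cdot 0 \left(-4\right) = 0 \left(-4\right) = 0$)
$p - 37187 = 0 - 37187 = -37187$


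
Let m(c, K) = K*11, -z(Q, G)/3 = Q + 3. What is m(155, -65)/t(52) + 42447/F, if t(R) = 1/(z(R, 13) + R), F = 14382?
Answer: 387345379/4794 ≈ 80798.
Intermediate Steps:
z(Q, G) = -9 - 3*Q (z(Q, G) = -3*(Q + 3) = -3*(3 + Q) = -9 - 3*Q)
t(R) = 1/(-9 - 2*R) (t(R) = 1/((-9 - 3*R) + R) = 1/(-9 - 2*R))
m(c, K) = 11*K
m(155, -65)/t(52) + 42447/F = (11*(-65))/((-1/(9 + 2*52))) + 42447/14382 = -715/((-1/(9 + 104))) + 42447*(1/14382) = -715/((-1/113)) + 14149/4794 = -715/((-1*1/113)) + 14149/4794 = -715/(-1/113) + 14149/4794 = -715*(-113) + 14149/4794 = 80795 + 14149/4794 = 387345379/4794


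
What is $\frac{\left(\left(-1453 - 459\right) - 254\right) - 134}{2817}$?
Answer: $- \frac{2300}{2817} \approx -0.81647$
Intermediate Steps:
$\frac{\left(\left(-1453 - 459\right) - 254\right) - 134}{2817} = \left(\left(-1912 - 254\right) - 134\right) \frac{1}{2817} = \left(-2166 - 134\right) \frac{1}{2817} = \left(-2300\right) \frac{1}{2817} = - \frac{2300}{2817}$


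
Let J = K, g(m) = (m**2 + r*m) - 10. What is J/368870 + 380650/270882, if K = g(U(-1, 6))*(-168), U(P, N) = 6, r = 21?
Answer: 33373280687/24980060835 ≈ 1.3360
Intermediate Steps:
g(m) = -10 + m**2 + 21*m (g(m) = (m**2 + 21*m) - 10 = -10 + m**2 + 21*m)
K = -25536 (K = (-10 + 6**2 + 21*6)*(-168) = (-10 + 36 + 126)*(-168) = 152*(-168) = -25536)
J = -25536
J/368870 + 380650/270882 = -25536/368870 + 380650/270882 = -25536*1/368870 + 380650*(1/270882) = -12768/184435 + 190325/135441 = 33373280687/24980060835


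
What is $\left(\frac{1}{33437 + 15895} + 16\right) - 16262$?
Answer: $- \frac{801447671}{49332} \approx -16246.0$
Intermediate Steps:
$\left(\frac{1}{33437 + 15895} + 16\right) - 16262 = \left(\frac{1}{49332} + 16\right) - 16262 = \frac{789313}{49332} - 16262 = - \frac{801447671}{49332}$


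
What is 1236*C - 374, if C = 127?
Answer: 156598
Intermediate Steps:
1236*C - 374 = 1236*127 - 374 = 156972 - 374 = 156598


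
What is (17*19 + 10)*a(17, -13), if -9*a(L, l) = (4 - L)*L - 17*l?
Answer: 0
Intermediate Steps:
a(L, l) = 17*l/9 - L*(4 - L)/9 (a(L, l) = -((4 - L)*L - 17*l)/9 = -(L*(4 - L) - 17*l)/9 = -(-17*l + L*(4 - L))/9 = 17*l/9 - L*(4 - L)/9)
(17*19 + 10)*a(17, -13) = (17*19 + 10)*(-4/9*17 + (⅑)*17² + (17/9)*(-13)) = (323 + 10)*(-68/9 + (⅑)*289 - 221/9) = 333*(-68/9 + 289/9 - 221/9) = 333*0 = 0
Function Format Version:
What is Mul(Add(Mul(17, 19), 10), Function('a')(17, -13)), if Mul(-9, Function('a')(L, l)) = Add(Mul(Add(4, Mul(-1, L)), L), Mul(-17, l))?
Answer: 0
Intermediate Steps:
Function('a')(L, l) = Add(Mul(Rational(17, 9), l), Mul(Rational(-1, 9), L, Add(4, Mul(-1, L)))) (Function('a')(L, l) = Mul(Rational(-1, 9), Add(Mul(Add(4, Mul(-1, L)), L), Mul(-17, l))) = Mul(Rational(-1, 9), Add(Mul(L, Add(4, Mul(-1, L))), Mul(-17, l))) = Mul(Rational(-1, 9), Add(Mul(-17, l), Mul(L, Add(4, Mul(-1, L))))) = Add(Mul(Rational(17, 9), l), Mul(Rational(-1, 9), L, Add(4, Mul(-1, L)))))
Mul(Add(Mul(17, 19), 10), Function('a')(17, -13)) = Mul(Add(Mul(17, 19), 10), Add(Mul(Rational(-4, 9), 17), Mul(Rational(1, 9), Pow(17, 2)), Mul(Rational(17, 9), -13))) = Mul(Add(323, 10), Add(Rational(-68, 9), Mul(Rational(1, 9), 289), Rational(-221, 9))) = Mul(333, Add(Rational(-68, 9), Rational(289, 9), Rational(-221, 9))) = Mul(333, 0) = 0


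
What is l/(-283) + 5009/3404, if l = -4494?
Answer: 16715123/963332 ≈ 17.351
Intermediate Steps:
l/(-283) + 5009/3404 = -4494/(-283) + 5009/3404 = -4494*(-1/283) + 5009*(1/3404) = 4494/283 + 5009/3404 = 16715123/963332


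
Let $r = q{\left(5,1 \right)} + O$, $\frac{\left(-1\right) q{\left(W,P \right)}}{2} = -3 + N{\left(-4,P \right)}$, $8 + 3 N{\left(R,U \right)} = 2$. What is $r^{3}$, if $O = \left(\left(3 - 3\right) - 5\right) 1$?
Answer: $125$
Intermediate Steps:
$N{\left(R,U \right)} = -2$ ($N{\left(R,U \right)} = - \frac{8}{3} + \frac{1}{3} \cdot 2 = - \frac{8}{3} + \frac{2}{3} = -2$)
$O = -5$ ($O = \left(\left(3 - 3\right) - 5\right) 1 = \left(0 - 5\right) 1 = \left(-5\right) 1 = -5$)
$q{\left(W,P \right)} = 10$ ($q{\left(W,P \right)} = - 2 \left(-3 - 2\right) = \left(-2\right) \left(-5\right) = 10$)
$r = 5$ ($r = 10 - 5 = 5$)
$r^{3} = 5^{3} = 125$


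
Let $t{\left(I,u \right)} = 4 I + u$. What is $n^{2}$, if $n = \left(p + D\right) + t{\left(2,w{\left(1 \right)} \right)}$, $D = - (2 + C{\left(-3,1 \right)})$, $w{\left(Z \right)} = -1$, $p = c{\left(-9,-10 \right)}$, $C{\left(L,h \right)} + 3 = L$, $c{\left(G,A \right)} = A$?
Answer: $1$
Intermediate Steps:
$C{\left(L,h \right)} = -3 + L$
$p = -10$
$t{\left(I,u \right)} = u + 4 I$
$D = 4$ ($D = - (2 - 6) = \left(-1\right) \left(-4\right) = 4$)
$n = 1$ ($n = \left(-10 + 4\right) + \left(-1 + 4 \cdot 2\right) = -6 + \left(-1 + 8\right) = -6 + 7 = 1$)
$n^{2} = 1^{2} = 1$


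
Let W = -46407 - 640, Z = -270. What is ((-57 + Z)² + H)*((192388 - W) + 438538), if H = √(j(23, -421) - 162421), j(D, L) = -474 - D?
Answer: 72494974917 + 2033919*I*√18102 ≈ 7.2495e+10 + 2.7365e+8*I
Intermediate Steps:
W = -47047
H = 3*I*√18102 (H = √((-474 - 1*23) - 162421) = √((-474 - 23) - 162421) = √(-497 - 162421) = √(-162918) = 3*I*√18102 ≈ 403.63*I)
((-57 + Z)² + H)*((192388 - W) + 438538) = ((-57 - 270)² + 3*I*√18102)*((192388 - 1*(-47047)) + 438538) = ((-327)² + 3*I*√18102)*((192388 + 47047) + 438538) = (106929 + 3*I*√18102)*(239435 + 438538) = (106929 + 3*I*√18102)*677973 = 72494974917 + 2033919*I*√18102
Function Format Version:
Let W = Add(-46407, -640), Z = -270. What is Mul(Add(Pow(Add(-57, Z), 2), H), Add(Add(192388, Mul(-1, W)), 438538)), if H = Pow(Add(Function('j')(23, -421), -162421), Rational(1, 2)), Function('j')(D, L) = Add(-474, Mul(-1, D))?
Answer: Add(72494974917, Mul(2033919, I, Pow(18102, Rational(1, 2)))) ≈ Add(7.2495e+10, Mul(2.7365e+8, I))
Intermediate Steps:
W = -47047
H = Mul(3, I, Pow(18102, Rational(1, 2))) (H = Pow(Add(Add(-474, Mul(-1, 23)), -162421), Rational(1, 2)) = Pow(Add(Add(-474, -23), -162421), Rational(1, 2)) = Pow(Add(-497, -162421), Rational(1, 2)) = Pow(-162918, Rational(1, 2)) = Mul(3, I, Pow(18102, Rational(1, 2))) ≈ Mul(403.63, I))
Mul(Add(Pow(Add(-57, Z), 2), H), Add(Add(192388, Mul(-1, W)), 438538)) = Mul(Add(Pow(Add(-57, -270), 2), Mul(3, I, Pow(18102, Rational(1, 2)))), Add(Add(192388, Mul(-1, -47047)), 438538)) = Mul(Add(Pow(-327, 2), Mul(3, I, Pow(18102, Rational(1, 2)))), Add(Add(192388, 47047), 438538)) = Mul(Add(106929, Mul(3, I, Pow(18102, Rational(1, 2)))), Add(239435, 438538)) = Mul(Add(106929, Mul(3, I, Pow(18102, Rational(1, 2)))), 677973) = Add(72494974917, Mul(2033919, I, Pow(18102, Rational(1, 2))))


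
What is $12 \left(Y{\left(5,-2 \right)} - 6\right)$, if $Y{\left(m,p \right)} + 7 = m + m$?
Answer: $-36$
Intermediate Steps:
$Y{\left(m,p \right)} = -7 + 2 m$ ($Y{\left(m,p \right)} = -7 + \left(m + m\right) = -7 + 2 m$)
$12 \left(Y{\left(5,-2 \right)} - 6\right) = 12 \left(\left(-7 + 2 \cdot 5\right) - 6\right) = 12 \left(\left(-7 + 10\right) - 6\right) = 12 \left(3 - 6\right) = 12 \left(-3\right) = -36$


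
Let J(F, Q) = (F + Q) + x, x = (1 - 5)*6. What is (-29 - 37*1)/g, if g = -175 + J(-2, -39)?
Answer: 11/40 ≈ 0.27500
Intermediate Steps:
x = -24 (x = -4*6 = -24)
J(F, Q) = -24 + F + Q (J(F, Q) = (F + Q) - 24 = -24 + F + Q)
g = -240 (g = -175 + (-24 - 2 - 39) = -175 - 65 = -240)
(-29 - 37*1)/g = (-29 - 37*1)/(-240) = (-29 - 37)*(-1/240) = -66*(-1/240) = 11/40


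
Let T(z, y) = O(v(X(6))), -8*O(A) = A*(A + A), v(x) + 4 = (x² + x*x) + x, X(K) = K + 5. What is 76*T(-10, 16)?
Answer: -1178019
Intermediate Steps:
X(K) = 5 + K
v(x) = -4 + x + 2*x² (v(x) = -4 + ((x² + x*x) + x) = -4 + ((x² + x²) + x) = -4 + (2*x² + x) = -4 + (x + 2*x²) = -4 + x + 2*x²)
O(A) = -A²/4 (O(A) = -A*(A + A)/8 = -A*2*A/8 = -A²/4)
T(z, y) = -62001/4 (T(z, y) = -(-4 + (5 + 6) + 2*(5 + 6)²)²/4 = -(-4 + 11 + 2*11²)²/4 = -(-4 + 11 + 2*121)²/4 = -(-4 + 11 + 242)²/4 = -¼*249² = -¼*62001 = -62001/4)
76*T(-10, 16) = 76*(-62001/4) = -1178019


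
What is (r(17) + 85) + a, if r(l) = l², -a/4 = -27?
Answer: 482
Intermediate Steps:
a = 108 (a = -4*(-27) = 108)
(r(17) + 85) + a = (17² + 85) + 108 = (289 + 85) + 108 = 374 + 108 = 482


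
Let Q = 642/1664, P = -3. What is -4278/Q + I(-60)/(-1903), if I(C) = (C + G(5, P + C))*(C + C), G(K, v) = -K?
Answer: -2258614696/203621 ≈ -11092.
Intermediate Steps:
I(C) = 2*C*(-5 + C) (I(C) = (C - 1*5)*(C + C) = (C - 5)*(2*C) = (-5 + C)*(2*C) = 2*C*(-5 + C))
Q = 321/832 (Q = 642*(1/1664) = 321/832 ≈ 0.38582)
-4278/Q + I(-60)/(-1903) = -4278/321/832 + (2*(-60)*(-5 - 60))/(-1903) = -4278*832/321 + (2*(-60)*(-65))*(-1/1903) = -1186432/107 + 7800*(-1/1903) = -1186432/107 - 7800/1903 = -2258614696/203621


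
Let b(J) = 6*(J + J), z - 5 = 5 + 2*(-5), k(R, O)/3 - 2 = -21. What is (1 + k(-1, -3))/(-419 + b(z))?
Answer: 56/419 ≈ 0.13365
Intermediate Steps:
k(R, O) = -57 (k(R, O) = 6 + 3*(-21) = 6 - 63 = -57)
z = 0 (z = 5 + (5 + 2*(-5)) = 5 + (5 - 10) = 5 - 5 = 0)
b(J) = 12*J (b(J) = 6*(2*J) = 12*J)
(1 + k(-1, -3))/(-419 + b(z)) = (1 - 57)/(-419 + 12*0) = -56/(-419 + 0) = -56/(-419) = -56*(-1/419) = 56/419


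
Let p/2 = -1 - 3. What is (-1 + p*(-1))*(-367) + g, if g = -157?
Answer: -2726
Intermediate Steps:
p = -8 (p = 2*(-1 - 3) = 2*(-4) = -8)
(-1 + p*(-1))*(-367) + g = (-1 - 8*(-1))*(-367) - 157 = (-1 + 8)*(-367) - 157 = 7*(-367) - 157 = -2569 - 157 = -2726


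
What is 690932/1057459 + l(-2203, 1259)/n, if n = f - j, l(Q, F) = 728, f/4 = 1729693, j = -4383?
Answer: 4784199160612/7320952563145 ≈ 0.65349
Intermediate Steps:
f = 6918772 (f = 4*1729693 = 6918772)
n = 6923155 (n = 6918772 - 1*(-4383) = 6918772 + 4383 = 6923155)
690932/1057459 + l(-2203, 1259)/n = 690932/1057459 + 728/6923155 = 4784199160612/7320952563145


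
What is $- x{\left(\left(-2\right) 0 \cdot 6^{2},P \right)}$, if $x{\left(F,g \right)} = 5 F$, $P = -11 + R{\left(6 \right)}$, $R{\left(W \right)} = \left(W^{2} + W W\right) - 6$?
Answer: $0$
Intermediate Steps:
$R{\left(W \right)} = -6 + 2 W^{2}$ ($R{\left(W \right)} = \left(W^{2} + W^{2}\right) - 6 = 2 W^{2} - 6 = -6 + 2 W^{2}$)
$P = 55$ ($P = -11 - \left(6 - 2 \cdot 6^{2}\right) = -11 + \left(-6 + 2 \cdot 36\right) = -11 + \left(-6 + 72\right) = -11 + 66 = 55$)
$- x{\left(\left(-2\right) 0 \cdot 6^{2},P \right)} = - 5 \left(-2\right) 0 \cdot 6^{2} = - 5 \cdot 0 \cdot 36 = - 5 \cdot 0 = \left(-1\right) 0 = 0$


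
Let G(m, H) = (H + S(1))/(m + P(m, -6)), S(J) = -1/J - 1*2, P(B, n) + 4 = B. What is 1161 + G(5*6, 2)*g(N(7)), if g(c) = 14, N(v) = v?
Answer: 4643/4 ≈ 1160.8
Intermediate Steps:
P(B, n) = -4 + B
S(J) = -2 - 1/J (S(J) = -1/J - 2 = -2 - 1/J)
G(m, H) = (-3 + H)/(-4 + 2*m) (G(m, H) = (H + (-2 - 1/1))/(m + (-4 + m)) = (H + (-2 - 1*1))/(-4 + 2*m) = (H + (-2 - 1))/(-4 + 2*m) = (H - 3)/(-4 + 2*m) = (-3 + H)/(-4 + 2*m))
1161 + G(5*6, 2)*g(N(7)) = 1161 + ((-3 + 2)/(2*(-2 + 5*6)))*14 = 1161 + ((½)*(-1)/(-2 + 30))*14 = 1161 + ((½)*(-1)/28)*14 = 1161 + ((½)*(1/28)*(-1))*14 = 1161 - 1/56*14 = 1161 - ¼ = 4643/4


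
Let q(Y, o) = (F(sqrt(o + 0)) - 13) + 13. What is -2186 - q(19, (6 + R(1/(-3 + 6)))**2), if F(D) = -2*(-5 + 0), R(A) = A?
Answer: -2196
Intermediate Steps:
F(D) = 10 (F(D) = -2*(-5) = 10)
q(Y, o) = 10 (q(Y, o) = (10 - 13) + 13 = -3 + 13 = 10)
-2186 - q(19, (6 + R(1/(-3 + 6)))**2) = -2186 - 1*10 = -2186 - 10 = -2196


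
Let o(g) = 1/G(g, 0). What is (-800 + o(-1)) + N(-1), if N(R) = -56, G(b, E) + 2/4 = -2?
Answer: -4282/5 ≈ -856.40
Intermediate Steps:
G(b, E) = -5/2 (G(b, E) = -½ - 2 = -5/2)
o(g) = -⅖ (o(g) = 1/(-5/2) = -⅖)
(-800 + o(-1)) + N(-1) = (-800 - ⅖) - 56 = -4002/5 - 56 = -4282/5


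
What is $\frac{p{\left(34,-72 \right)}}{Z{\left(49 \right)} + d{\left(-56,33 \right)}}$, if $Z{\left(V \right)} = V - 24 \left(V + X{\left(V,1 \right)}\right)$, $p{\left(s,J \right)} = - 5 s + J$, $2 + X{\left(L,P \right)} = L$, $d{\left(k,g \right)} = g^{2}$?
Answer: $\frac{11}{53} \approx 0.20755$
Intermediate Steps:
$X{\left(L,P \right)} = -2 + L$
$p{\left(s,J \right)} = J - 5 s$
$Z{\left(V \right)} = 48 - 47 V$ ($Z{\left(V \right)} = V - 24 \left(V + \left(-2 + V\right)\right) = V - 24 \left(-2 + 2 V\right) = V - \left(-48 + 48 V\right) = 48 - 47 V$)
$\frac{p{\left(34,-72 \right)}}{Z{\left(49 \right)} + d{\left(-56,33 \right)}} = \frac{-72 - 170}{\left(48 - 2303\right) + 33^{2}} = \frac{-72 - 170}{\left(48 - 2303\right) + 1089} = - \frac{242}{-2255 + 1089} = - \frac{242}{-1166} = \left(-242\right) \left(- \frac{1}{1166}\right) = \frac{11}{53}$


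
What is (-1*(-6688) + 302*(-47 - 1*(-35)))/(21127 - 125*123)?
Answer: 383/719 ≈ 0.53268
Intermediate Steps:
(-1*(-6688) + 302*(-47 - 1*(-35)))/(21127 - 125*123) = (6688 + 302*(-47 + 35))/(21127 - 15375) = (6688 + 302*(-12))/5752 = (6688 - 3624)*(1/5752) = 3064*(1/5752) = 383/719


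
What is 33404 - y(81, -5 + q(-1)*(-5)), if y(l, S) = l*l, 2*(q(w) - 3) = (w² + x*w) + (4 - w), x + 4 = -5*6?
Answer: 26843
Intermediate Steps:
x = -34 (x = -4 - 5*6 = -4 - 30 = -34)
q(w) = 5 + w²/2 - 35*w/2 (q(w) = 3 + ((w² - 34*w) + (4 - w))/2 = 3 + (4 + w² - 35*w)/2 = 3 + (2 + w²/2 - 35*w/2) = 5 + w²/2 - 35*w/2)
y(l, S) = l²
33404 - y(81, -5 + q(-1)*(-5)) = 33404 - 1*81² = 33404 - 1*6561 = 33404 - 6561 = 26843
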